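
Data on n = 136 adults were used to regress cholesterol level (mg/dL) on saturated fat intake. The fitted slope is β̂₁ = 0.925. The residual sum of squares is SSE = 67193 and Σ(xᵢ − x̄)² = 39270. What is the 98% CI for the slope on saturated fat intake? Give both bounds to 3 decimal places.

(0.659, 1.191)

MSE = SSE/(n − 2) = 67193/134 = 501.44.
SE(β̂₁) = √(MSE/Sₓₓ) = √(501.44/39270) = 0.113.
df = n − 2 = 134.
t* = t_{0.01, 134} = 2.354498.
Margin = t* × SE = 2.354498 × 0.113 = 0.26606.
CI: 0.925 ± 0.26606 → (0.659, 1.191).
With 98% confidence, each one-unit increase in saturated fat intake is associated with a change of between 0.659 and 1.191 mg/dL in cholesterol level.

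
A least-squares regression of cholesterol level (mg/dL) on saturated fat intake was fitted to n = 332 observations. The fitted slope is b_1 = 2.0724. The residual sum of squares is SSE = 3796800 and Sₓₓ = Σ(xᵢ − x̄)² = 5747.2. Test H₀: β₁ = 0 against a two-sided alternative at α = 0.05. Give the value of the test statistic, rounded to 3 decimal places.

MSE = SSE/(n − 2) = 3796800/330 = 11505.5.
SE(b_1) = √(MSE/Sₓₓ) = √(11505.5/5747.2) = 1.41489.
t = 2.0724 / 1.41489 = 1.465.
df = n − 2 = 330.
Two-sided p ≈ 0.1440, which is ≥ 0.05, so fail to reject H₀.
The data do not give significant evidence of an association between saturated fat intake and cholesterol level.

t = 1.465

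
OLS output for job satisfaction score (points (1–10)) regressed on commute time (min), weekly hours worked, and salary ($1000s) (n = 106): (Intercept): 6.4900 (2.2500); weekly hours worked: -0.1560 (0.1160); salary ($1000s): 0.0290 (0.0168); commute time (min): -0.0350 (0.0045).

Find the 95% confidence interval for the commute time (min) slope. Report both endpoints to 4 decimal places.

(-0.0439, -0.0261)

Read off: b = -0.0350, SE = 0.0045 for commute time (min).
df = n − k − 1 = 106 − 3 − 1 = 102.
t* = t_{0.025, 102} = 1.983495.
Margin = t* × SE = 1.983495 × 0.0045 = 0.008926.
CI: -0.0350 ± 0.008926 → (-0.0439, -0.0261).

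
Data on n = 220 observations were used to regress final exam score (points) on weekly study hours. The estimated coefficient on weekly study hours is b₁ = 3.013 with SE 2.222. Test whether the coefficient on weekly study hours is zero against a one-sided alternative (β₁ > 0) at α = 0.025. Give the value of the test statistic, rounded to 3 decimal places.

H₀: β₁ = 0 vs H₁: β₁ > 0.
t = (b₁ − β₁⁰)/SE = 3.013 / 2.222 = 1.356.
df = n − 2 = 220 − 2 = 218.
One-sided p ≈ 0.0883, which is ≥ 0.025, so fail to reject H₀.
The data do not give significant evidence that the true slope on weekly study hours is positive.

t = 1.356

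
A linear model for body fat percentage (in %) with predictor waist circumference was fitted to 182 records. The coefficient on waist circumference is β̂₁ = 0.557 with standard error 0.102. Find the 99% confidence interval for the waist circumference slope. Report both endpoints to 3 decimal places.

df = n − 2 = 182 − 2 = 180.
t* = t_{0.005, 180} = 2.603418.
Margin = t* × SE = 2.603418 × 0.102 = 0.26555.
CI: 0.557 ± 0.26555 → (0.291, 0.823).
With 99% confidence, each one-unit increase in waist circumference is associated with a change of between 0.291 and 0.823 % in body fat percentage.

(0.291, 0.823)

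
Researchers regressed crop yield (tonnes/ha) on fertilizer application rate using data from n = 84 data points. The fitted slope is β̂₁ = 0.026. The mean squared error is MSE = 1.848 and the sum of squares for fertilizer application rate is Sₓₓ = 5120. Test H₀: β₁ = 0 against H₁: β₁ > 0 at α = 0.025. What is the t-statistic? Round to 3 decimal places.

SE(β̂₁) = √(MSE/Sₓₓ) = √(1.848/5120) = 0.0189984.
t = 0.026 / 0.0189984 = 1.369.
df = n − 2 = 82.
One-sided p ≈ 0.0874, which is ≥ 0.025, so fail to reject H₀.
The data do not give significant evidence that the true slope on fertilizer application rate is positive.

t = 1.369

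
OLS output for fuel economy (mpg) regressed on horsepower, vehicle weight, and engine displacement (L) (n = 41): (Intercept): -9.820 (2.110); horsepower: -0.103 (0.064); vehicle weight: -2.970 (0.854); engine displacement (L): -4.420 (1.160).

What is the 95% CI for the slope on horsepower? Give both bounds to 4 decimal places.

(-0.2327, 0.0267)

Read off: b = -0.103, SE = 0.064 for horsepower.
df = n − k − 1 = 41 − 3 − 1 = 37.
t* = t_{0.025, 37} = 2.026192.
Margin = t* × SE = 2.026192 × 0.064 = 0.129676.
CI: -0.103 ± 0.129676 → (-0.2327, 0.0267).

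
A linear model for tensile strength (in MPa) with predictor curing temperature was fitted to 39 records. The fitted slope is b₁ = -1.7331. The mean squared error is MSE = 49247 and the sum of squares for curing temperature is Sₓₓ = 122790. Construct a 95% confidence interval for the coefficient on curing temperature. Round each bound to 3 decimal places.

SE(b₁) = √(MSE/Sₓₓ) = √(49247/122790) = 0.633298.
df = n − 2 = 37.
t* = t_{0.025, 37} = 2.026192.
Margin = t* × SE = 2.026192 × 0.633298 = 1.28318.
CI: -1.7331 ± 1.28318 → (-3.016, -0.450).
With 95% confidence, each one-unit increase in curing temperature is associated with a change of between -3.016 and -0.450 MPa in tensile strength.

(-3.016, -0.450)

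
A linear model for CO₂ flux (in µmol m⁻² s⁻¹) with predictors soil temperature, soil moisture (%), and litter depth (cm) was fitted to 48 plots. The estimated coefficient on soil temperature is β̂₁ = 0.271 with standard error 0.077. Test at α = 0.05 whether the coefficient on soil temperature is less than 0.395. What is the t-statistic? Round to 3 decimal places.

t = -1.610

H₀: β₁ = 0.395 vs H₁: β₁ < 0.395.
t = (β̂₁ − β₁⁰)/SE = (0.271 − 0.395) / 0.077 = -1.610.
df = n − k − 1 = 48 − 3 − 1 = 44.
One-sided p ≈ 0.0572, which is ≥ 0.05, so fail to reject H₀.
The data do not give significant evidence that the true slope on soil temperature is below 0.395 µmol m⁻² s⁻¹ per unit, holding the other predictors fixed.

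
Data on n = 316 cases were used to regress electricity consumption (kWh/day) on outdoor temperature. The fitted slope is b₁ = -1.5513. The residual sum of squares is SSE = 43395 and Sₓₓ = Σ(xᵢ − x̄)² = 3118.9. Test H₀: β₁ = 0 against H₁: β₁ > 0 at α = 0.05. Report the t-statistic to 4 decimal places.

MSE = SSE/(n − 2) = 43395/314 = 138.201.
SE(b₁) = √(MSE/Sₓₓ) = √(138.201/3118.9) = 0.210501.
t = -1.5513 / 0.210501 = -7.3696.
df = n − 2 = 314.
One-sided p ≈ 1.0000, which is ≥ 0.05, so fail to reject H₀.
The data do not give significant evidence that the true slope on outdoor temperature is positive.

t = -7.3696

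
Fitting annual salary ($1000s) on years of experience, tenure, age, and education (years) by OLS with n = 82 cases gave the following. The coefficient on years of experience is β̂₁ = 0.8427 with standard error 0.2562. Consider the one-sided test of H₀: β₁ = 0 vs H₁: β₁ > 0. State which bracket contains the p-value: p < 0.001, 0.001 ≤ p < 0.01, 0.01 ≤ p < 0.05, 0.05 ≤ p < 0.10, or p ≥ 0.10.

t = 0.8427 / 0.2562 = 3.289.
df = n − k − 1 = 82 − 4 − 1 = 77.
One-sided p = P(T_{77} > t) ≈ 0.0008.
So p < 0.001.

p < 0.001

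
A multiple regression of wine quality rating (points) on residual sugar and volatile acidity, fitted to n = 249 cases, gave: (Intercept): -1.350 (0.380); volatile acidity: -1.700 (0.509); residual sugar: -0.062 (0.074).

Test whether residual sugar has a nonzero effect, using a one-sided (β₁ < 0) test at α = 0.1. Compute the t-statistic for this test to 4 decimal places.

t = -0.8378

Read off: b = -0.062, SE = 0.074 for residual sugar.
H₀: β₁ = 0 vs H₁: β₁ < 0.
t = -0.062 / 0.074 = -0.8378.
df = n − k − 1 = 249 − 2 − 1 = 246.
One-sided p ≈ 0.2015, which is ≥ 0.1, so fail to reject H₀.
The data do not give significant evidence that the true slope on residual sugar is negative, holding the other predictors fixed.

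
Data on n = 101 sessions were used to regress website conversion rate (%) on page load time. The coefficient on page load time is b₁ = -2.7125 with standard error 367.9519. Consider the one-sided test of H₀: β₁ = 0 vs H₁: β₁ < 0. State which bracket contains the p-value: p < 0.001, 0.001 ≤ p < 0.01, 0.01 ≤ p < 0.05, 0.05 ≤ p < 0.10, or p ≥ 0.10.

p ≥ 0.10

t = -2.7125 / 367.9519 = -0.007.
df = n − 2 = 101 − 2 = 99.
One-sided p = P(T_{99} < t) ≈ 0.4971.
So p ≥ 0.10.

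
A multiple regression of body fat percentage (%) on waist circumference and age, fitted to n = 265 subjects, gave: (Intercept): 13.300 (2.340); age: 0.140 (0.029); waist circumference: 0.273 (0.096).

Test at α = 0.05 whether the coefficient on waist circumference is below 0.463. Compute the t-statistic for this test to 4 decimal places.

Read off: b = 0.273, SE = 0.096 for waist circumference.
H₀: β₁ = 0.463 vs H₁: β₁ < 0.463.
t = (0.273 − 0.463) / 0.096 = -1.9792.
df = n − k − 1 = 265 − 2 − 1 = 262.
One-sided p ≈ 0.0244, which is < 0.05, so reject H₀.
There is evidence that the true slope on waist circumference is below 0.463 % per unit, holding the other predictors fixed.

t = -1.9792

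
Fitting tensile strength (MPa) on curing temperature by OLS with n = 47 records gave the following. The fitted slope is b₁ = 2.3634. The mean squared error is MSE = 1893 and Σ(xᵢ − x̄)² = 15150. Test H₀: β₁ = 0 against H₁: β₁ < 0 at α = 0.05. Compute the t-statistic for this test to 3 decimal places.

SE(b₁) = √(MSE/Sₓₓ) = √(1893/15150) = 0.353483.
t = 2.3634 / 0.353483 = 6.686.
df = n − 2 = 45.
One-sided p ≈ 1.0000, which is ≥ 0.05, so fail to reject H₀.
The data do not give significant evidence that the true slope on curing temperature is negative.

t = 6.686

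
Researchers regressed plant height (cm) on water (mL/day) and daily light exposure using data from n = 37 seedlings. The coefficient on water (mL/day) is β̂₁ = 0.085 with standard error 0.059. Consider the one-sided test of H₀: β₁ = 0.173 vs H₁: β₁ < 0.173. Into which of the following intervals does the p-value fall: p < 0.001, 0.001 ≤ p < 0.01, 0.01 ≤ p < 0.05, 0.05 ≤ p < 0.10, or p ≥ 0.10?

t = (0.085 − 0.173) / 0.059 = -1.492.
df = n − k − 1 = 37 − 2 − 1 = 34.
One-sided p = P(T_{34} < t) ≈ 0.0725.
So 0.05 ≤ p < 0.10.

0.05 ≤ p < 0.10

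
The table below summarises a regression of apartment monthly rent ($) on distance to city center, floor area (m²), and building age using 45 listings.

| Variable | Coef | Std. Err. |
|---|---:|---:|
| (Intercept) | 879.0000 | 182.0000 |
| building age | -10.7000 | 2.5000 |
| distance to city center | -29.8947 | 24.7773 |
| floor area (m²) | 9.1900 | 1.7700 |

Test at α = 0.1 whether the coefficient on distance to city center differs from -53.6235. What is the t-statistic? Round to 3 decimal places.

t = 0.958

Read off: b = -29.8947, SE = 24.7773 for distance to city center.
H₀: β₁ = -53.6235 vs H₁: β₁ ≠ -53.6235.
t = (-29.8947 − (-53.6235)) / 24.7773 = 0.958.
df = n − k − 1 = 45 − 3 − 1 = 41.
Two-sided p ≈ 0.3438, which is ≥ 0.1, so fail to reject H₀.
The data are consistent with a true slope of -53.6235 $ per unit of distance to city center, holding the other predictors fixed.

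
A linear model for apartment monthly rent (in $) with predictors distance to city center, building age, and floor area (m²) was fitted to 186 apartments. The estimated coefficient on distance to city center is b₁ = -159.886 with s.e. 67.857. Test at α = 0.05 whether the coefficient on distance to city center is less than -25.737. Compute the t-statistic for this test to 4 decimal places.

H₀: β₁ = -25.737 vs H₁: β₁ < -25.737.
t = (b₁ − β₁⁰)/SE = (-159.886 − (-25.737)) / 67.857 = -1.9769.
df = n − k − 1 = 186 − 3 − 1 = 182.
One-sided p ≈ 0.0248, which is < 0.05, so reject H₀.
There is evidence that the true slope on distance to city center is below -25.737 $ per unit, holding the other predictors fixed.

t = -1.9769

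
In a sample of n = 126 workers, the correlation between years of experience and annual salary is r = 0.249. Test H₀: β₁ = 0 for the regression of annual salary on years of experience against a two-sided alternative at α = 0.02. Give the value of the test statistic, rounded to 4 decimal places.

t = r·√(n − 2)/√(1 − r²) = 0.249·√124/√0.937999 = 2.8629.
df = n − 2 = 124.
Two-sided p ≈ 0.0049, which is < 0.02, so reject H₀.
There is evidence of a linear association between years of experience and annual salary.

t = 2.8629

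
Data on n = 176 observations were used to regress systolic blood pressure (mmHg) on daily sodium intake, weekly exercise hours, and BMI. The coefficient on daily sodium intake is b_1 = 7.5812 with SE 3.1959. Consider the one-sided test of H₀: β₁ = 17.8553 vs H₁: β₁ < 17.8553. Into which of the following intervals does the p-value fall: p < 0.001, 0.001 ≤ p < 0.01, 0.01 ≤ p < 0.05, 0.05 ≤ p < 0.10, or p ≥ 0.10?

p < 0.001

t = (7.5812 − 17.8553) / 3.1959 = -3.215.
df = n − k − 1 = 176 − 3 − 1 = 172.
One-sided p = P(T_{172} < t) ≈ 0.0008.
So p < 0.001.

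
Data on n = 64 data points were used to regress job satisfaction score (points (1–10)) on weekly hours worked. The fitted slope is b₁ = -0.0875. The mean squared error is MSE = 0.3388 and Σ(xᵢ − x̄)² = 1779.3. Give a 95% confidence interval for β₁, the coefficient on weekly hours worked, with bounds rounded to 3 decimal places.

(-0.115, -0.060)

SE(b₁) = √(MSE/Sₓₓ) = √(0.3388/1779.3) = 0.013799.
df = n − 2 = 62.
t* = t_{0.025, 62} = 1.998972.
Margin = t* × SE = 1.998972 × 0.013799 = 0.02758.
CI: -0.0875 ± 0.02758 → (-0.115, -0.060).
With 95% confidence, each one-unit increase in weekly hours worked is associated with a change of between -0.115 and -0.060 points (1–10) in job satisfaction score.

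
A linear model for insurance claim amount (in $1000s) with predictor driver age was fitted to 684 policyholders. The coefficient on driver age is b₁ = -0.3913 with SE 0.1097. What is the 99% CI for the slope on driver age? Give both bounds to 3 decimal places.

df = n − 2 = 684 − 2 = 682.
t* = t_{0.005, 682} = 2.583057.
Margin = t* × SE = 2.583057 × 0.1097 = 0.28336.
CI: -0.3913 ± 0.28336 → (-0.675, -0.108).
With 99% confidence, each one-unit increase in driver age is associated with a change of between -0.675 and -0.108 $1000s in insurance claim amount.

(-0.675, -0.108)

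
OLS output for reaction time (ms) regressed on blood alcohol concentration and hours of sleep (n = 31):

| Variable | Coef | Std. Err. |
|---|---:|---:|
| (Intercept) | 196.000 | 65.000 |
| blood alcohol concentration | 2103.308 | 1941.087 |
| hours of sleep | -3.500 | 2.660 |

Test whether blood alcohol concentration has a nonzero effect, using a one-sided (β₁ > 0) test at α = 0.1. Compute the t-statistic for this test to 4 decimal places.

t = 1.0836

Read off: b = 2103.308, SE = 1941.087 for blood alcohol concentration.
H₀: β₁ = 0 vs H₁: β₁ > 0.
t = 2103.308 / 1941.087 = 1.0836.
df = n − k − 1 = 31 − 2 − 1 = 28.
One-sided p ≈ 0.1439, which is ≥ 0.1, so fail to reject H₀.
The data do not give significant evidence that the true slope on blood alcohol concentration is positive, holding the other predictors fixed.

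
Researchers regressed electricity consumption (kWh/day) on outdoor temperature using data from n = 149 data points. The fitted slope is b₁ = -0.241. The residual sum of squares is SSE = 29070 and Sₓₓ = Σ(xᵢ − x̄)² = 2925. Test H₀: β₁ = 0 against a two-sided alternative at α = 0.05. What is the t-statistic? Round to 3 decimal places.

t = -0.927

MSE = SSE/(n − 2) = 29070/147 = 197.755.
SE(b₁) = √(MSE/Sₓₓ) = √(197.755/2925) = 0.260017.
t = -0.241 / 0.260017 = -0.927.
df = n − 2 = 147.
Two-sided p ≈ 0.3555, which is ≥ 0.05, so fail to reject H₀.
The data do not give significant evidence of an association between outdoor temperature and electricity consumption.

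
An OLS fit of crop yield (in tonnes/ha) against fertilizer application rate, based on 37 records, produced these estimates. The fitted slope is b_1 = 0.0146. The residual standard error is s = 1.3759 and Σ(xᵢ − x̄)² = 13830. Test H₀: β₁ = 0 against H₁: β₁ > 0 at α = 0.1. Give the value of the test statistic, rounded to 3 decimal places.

SE(b_1) = s/√Sₓₓ = 1.3759/√13830 = 0.0116997.
t = 0.0146 / 0.0116997 = 1.248.
df = n − 2 = 35.
One-sided p ≈ 0.1102, which is ≥ 0.1, so fail to reject H₀.
The data do not give significant evidence that the true slope on fertilizer application rate is positive.

t = 1.248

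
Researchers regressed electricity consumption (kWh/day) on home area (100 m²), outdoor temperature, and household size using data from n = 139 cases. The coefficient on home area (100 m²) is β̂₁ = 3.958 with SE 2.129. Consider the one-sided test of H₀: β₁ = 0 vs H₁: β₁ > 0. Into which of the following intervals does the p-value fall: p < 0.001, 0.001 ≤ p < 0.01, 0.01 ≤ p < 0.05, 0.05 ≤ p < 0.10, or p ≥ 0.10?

0.01 ≤ p < 0.05

t = 3.958 / 2.129 = 1.859.
df = n − k − 1 = 139 − 3 − 1 = 135.
One-sided p = P(T_{135} > t) ≈ 0.0326.
So 0.01 ≤ p < 0.05.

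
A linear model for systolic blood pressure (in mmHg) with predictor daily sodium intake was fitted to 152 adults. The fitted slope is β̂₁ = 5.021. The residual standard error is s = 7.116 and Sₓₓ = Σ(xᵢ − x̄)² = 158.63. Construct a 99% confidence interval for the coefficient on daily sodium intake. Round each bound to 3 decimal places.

SE(β̂₁) = s/√Sₓₓ = 7.116/√158.63 = 0.564993.
df = n − 2 = 150.
t* = t_{0.005, 150} = 2.609003.
Margin = t* × SE = 2.609003 × 0.564993 = 1.47407.
CI: 5.021 ± 1.47407 → (3.547, 6.495).
With 99% confidence, each one-unit increase in daily sodium intake is associated with a change of between 3.547 and 6.495 mmHg in systolic blood pressure.

(3.547, 6.495)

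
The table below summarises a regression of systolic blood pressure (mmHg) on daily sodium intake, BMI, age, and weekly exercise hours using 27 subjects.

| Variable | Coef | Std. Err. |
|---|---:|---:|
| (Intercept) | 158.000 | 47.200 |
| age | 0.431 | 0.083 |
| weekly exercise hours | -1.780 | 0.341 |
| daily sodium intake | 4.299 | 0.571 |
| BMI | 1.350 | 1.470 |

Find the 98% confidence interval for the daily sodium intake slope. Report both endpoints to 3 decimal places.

(2.867, 5.731)

Read off: b = 4.299, SE = 0.571 for daily sodium intake.
df = n − k − 1 = 27 − 4 − 1 = 22.
t* = t_{0.01, 22} = 2.508325.
Margin = t* × SE = 2.508325 × 0.571 = 1.43225.
CI: 4.299 ± 1.43225 → (2.867, 5.731).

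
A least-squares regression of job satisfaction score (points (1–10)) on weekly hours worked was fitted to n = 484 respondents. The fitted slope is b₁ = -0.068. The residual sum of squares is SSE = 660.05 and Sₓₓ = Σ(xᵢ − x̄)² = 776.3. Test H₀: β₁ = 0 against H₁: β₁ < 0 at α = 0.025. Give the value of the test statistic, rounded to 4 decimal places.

t = -1.6190

MSE = SSE/(n − 2) = 660.05/482 = 1.3694.
SE(b₁) = √(MSE/Sₓₓ) = √(1.3694/776.3) = 0.0420001.
t = -0.068 / 0.0420001 = -1.6190.
df = n − 2 = 482.
One-sided p ≈ 0.0530, which is ≥ 0.025, so fail to reject H₀.
The data do not give significant evidence that the true slope on weekly hours worked is negative.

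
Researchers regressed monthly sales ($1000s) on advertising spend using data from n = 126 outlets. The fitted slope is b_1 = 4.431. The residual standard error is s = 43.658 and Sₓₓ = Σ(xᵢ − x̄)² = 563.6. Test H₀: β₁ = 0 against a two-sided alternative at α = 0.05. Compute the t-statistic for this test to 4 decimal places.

t = 2.4095

SE(b_1) = s/√Sₓₓ = 43.658/√563.6 = 1.83899.
t = 4.431 / 1.83899 = 2.4095.
df = n − 2 = 124.
Two-sided p ≈ 0.0174, which is < 0.05, so reject H₀.
There is evidence that advertising spend is associated with monthly sales.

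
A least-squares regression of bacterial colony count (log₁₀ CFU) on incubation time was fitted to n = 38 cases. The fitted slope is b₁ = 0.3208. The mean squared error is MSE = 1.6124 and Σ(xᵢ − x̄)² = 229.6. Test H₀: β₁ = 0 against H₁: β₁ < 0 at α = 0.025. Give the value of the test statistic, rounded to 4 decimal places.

t = 3.8281

SE(b₁) = √(MSE/Sₓₓ) = √(1.6124/229.6) = 0.0838012.
t = 0.3208 / 0.0838012 = 3.8281.
df = n − 2 = 36.
One-sided p ≈ 0.9998, which is ≥ 0.025, so fail to reject H₀.
The data do not give significant evidence that the true slope on incubation time is negative.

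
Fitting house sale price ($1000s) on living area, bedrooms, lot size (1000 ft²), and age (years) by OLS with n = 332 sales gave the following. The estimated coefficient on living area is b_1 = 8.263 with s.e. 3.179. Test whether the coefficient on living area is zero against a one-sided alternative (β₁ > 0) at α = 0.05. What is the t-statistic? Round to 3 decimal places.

H₀: β₁ = 0 vs H₁: β₁ > 0.
t = (b_1 − β₁⁰)/SE = 8.263 / 3.179 = 2.599.
df = n − k − 1 = 332 − 4 − 1 = 327.
One-sided p ≈ 0.0049, which is < 0.05, so reject H₀.
There is evidence that the true slope on living area is positive, holding the other predictors fixed.

t = 2.599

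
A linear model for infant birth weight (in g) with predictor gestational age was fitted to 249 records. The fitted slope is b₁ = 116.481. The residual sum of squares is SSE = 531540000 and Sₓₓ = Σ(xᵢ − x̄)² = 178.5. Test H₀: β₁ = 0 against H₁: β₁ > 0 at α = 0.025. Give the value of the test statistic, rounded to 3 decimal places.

t = 1.061

MSE = SSE/(n − 2) = 531540000/247 = 2.15198e+06.
SE(b₁) = √(MSE/Sₓₓ) = √(2.15198e+06/178.5) = 109.8.
t = 116.481 / 109.8 = 1.061.
df = n − 2 = 247.
One-sided p ≈ 0.1449, which is ≥ 0.025, so fail to reject H₀.
The data do not give significant evidence that the true slope on gestational age is positive.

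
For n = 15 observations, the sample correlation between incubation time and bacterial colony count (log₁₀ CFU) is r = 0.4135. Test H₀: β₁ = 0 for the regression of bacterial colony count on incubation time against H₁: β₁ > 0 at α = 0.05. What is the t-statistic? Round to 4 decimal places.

t = r·√(n − 2)/√(1 − r²) = 0.4135·√13/√0.829018 = 1.6374.
df = n − 2 = 13.
One-sided p ≈ 0.0628, which is ≥ 0.05, so fail to reject H₀.
The data do not give significant evidence of a linear association between incubation time and bacterial colony count.

t = 1.6374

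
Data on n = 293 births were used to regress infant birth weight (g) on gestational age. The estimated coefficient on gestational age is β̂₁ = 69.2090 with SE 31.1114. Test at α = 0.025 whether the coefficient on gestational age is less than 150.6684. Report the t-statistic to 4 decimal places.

H₀: β₁ = 150.6684 vs H₁: β₁ < 150.6684.
t = (β̂₁ − β₁⁰)/SE = (69.2090 − 150.6684) / 31.1114 = -2.6183.
df = n − 2 = 293 − 2 = 291.
One-sided p ≈ 0.0046, which is < 0.025, so reject H₀.
There is evidence that the true slope on gestational age is below 150.6684 g per unit.

t = -2.6183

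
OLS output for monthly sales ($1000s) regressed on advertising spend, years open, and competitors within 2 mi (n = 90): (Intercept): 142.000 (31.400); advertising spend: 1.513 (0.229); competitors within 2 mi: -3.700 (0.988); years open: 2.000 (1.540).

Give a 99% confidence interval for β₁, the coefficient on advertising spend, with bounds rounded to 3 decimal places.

Read off: b = 1.513, SE = 0.229 for advertising spend.
df = n − k − 1 = 90 − 3 − 1 = 86.
t* = t_{0.005, 86} = 2.634212.
Margin = t* × SE = 2.634212 × 0.229 = 0.60323.
CI: 1.513 ± 0.60323 → (0.910, 2.116).

(0.910, 2.116)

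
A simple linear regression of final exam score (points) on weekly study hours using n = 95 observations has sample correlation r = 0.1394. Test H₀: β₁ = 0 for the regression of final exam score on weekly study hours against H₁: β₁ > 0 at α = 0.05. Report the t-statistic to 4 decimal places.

t = r·√(n − 2)/√(1 − r²) = 0.1394·√93/√0.980568 = 1.3576.
df = n − 2 = 93.
One-sided p ≈ 0.0889, which is ≥ 0.05, so fail to reject H₀.
The data do not give significant evidence of a linear association between weekly study hours and final exam score.

t = 1.3576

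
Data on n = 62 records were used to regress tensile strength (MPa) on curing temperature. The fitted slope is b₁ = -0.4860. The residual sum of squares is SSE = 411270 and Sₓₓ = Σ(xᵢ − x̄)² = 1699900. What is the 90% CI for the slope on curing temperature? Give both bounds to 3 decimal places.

(-0.592, -0.380)

MSE = SSE/(n − 2) = 411270/60 = 6854.5.
SE(b₁) = √(MSE/Sₓₓ) = √(6854.5/1699900) = 0.0635004.
df = n − 2 = 60.
t* = t_{0.05, 60} = 1.670649.
Margin = t* × SE = 1.670649 × 0.0635004 = 0.10609.
CI: -0.4860 ± 0.10609 → (-0.592, -0.380).
With 90% confidence, each one-unit increase in curing temperature is associated with a change of between -0.592 and -0.380 MPa in tensile strength.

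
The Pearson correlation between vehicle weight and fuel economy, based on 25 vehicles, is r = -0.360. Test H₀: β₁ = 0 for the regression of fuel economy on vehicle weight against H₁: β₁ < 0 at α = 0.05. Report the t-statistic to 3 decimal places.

t = -1.851

t = r·√(n − 2)/√(1 − r²) = -0.360·√23/√0.8704 = -1.851.
df = n − 2 = 23.
One-sided p ≈ 0.0386, which is < 0.05, so reject H₀.
There is evidence of a linear association between vehicle weight and fuel economy.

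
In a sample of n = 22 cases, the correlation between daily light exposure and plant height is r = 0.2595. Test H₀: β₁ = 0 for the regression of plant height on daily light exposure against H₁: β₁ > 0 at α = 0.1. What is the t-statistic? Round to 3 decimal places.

t = 1.202

t = r·√(n − 2)/√(1 − r²) = 0.2595·√20/√0.93266 = 1.202.
df = n − 2 = 20.
One-sided p ≈ 0.1218, which is ≥ 0.1, so fail to reject H₀.
The data do not give significant evidence of a linear association between daily light exposure and plant height.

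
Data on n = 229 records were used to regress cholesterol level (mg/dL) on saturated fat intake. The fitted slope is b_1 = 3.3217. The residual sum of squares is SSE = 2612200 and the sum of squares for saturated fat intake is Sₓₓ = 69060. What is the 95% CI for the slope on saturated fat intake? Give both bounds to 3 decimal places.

MSE = SSE/(n − 2) = 2612200/227 = 11507.5.
SE(b_1) = √(MSE/Sₓₓ) = √(11507.5/69060) = 0.408204.
df = n − 2 = 227.
t* = t_{0.025, 227} = 1.97047.
Margin = t* × SE = 1.97047 × 0.408204 = 0.80435.
CI: 3.3217 ± 0.80435 → (2.517, 4.126).
With 95% confidence, each one-unit increase in saturated fat intake is associated with a change of between 2.517 and 4.126 mg/dL in cholesterol level.

(2.517, 4.126)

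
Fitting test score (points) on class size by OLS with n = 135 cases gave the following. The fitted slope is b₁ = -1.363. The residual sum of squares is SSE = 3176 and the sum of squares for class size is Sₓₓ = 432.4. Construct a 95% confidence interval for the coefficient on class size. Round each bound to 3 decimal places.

MSE = SSE/(n − 2) = 3176/133 = 23.8797.
SE(b₁) = √(MSE/Sₓₓ) = √(23.8797/432.4) = 0.235002.
df = n − 2 = 133.
t* = t_{0.025, 133} = 1.977961.
Margin = t* × SE = 1.977961 × 0.235002 = 0.46482.
CI: -1.363 ± 0.46482 → (-1.828, -0.898).
With 95% confidence, each one-unit increase in class size is associated with a change of between -1.828 and -0.898 points in test score.

(-1.828, -0.898)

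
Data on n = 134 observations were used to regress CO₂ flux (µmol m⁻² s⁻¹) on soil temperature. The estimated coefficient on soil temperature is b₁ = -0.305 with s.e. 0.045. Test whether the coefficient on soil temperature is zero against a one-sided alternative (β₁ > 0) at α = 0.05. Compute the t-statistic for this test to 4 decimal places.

H₀: β₁ = 0 vs H₁: β₁ > 0.
t = (b₁ − β₁⁰)/SE = -0.305 / 0.045 = -6.7778.
df = n − 2 = 134 − 2 = 132.
One-sided p ≈ 1.0000, which is ≥ 0.05, so fail to reject H₀.
The data do not give significant evidence that the true slope on soil temperature is positive.

t = -6.7778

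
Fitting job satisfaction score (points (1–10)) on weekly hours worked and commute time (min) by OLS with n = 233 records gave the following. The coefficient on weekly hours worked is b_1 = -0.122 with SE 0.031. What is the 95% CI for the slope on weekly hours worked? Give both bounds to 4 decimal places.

df = n − k − 1 = 233 − 2 − 1 = 230.
t* = t_{0.025, 230} = 1.970332.
Margin = t* × SE = 1.970332 × 0.031 = 0.061080.
CI: -0.122 ± 0.061080 → (-0.1831, -0.0609).
With 95% confidence, each one-unit increase in weekly hours worked is associated with a change of between -0.1831 and -0.0609 points (1–10) in job satisfaction score, holding the other predictors fixed.

(-0.1831, -0.0609)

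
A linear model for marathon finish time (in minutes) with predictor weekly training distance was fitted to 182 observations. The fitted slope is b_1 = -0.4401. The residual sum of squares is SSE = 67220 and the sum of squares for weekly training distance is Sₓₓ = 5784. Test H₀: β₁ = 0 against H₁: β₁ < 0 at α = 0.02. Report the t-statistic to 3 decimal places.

MSE = SSE/(n − 2) = 67220/180 = 373.444.
SE(b_1) = √(MSE/Sₓₓ) = √(373.444/5784) = 0.254097.
t = -0.4401 / 0.254097 = -1.732.
df = n − 2 = 180.
One-sided p ≈ 0.0425, which is ≥ 0.02, so fail to reject H₀.
The data do not give significant evidence that the true slope on weekly training distance is negative.

t = -1.732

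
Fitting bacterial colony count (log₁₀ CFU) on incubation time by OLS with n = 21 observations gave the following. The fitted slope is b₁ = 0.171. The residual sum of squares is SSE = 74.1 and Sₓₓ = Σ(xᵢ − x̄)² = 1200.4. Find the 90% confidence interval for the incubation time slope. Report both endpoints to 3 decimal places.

MSE = SSE/(n − 2) = 74.1/19 = 3.9.
SE(b₁) = √(MSE/Sₓₓ) = √(3.9/1200.4) = 0.0569993.
df = n − 2 = 19.
t* = t_{0.05, 19} = 1.729133.
Margin = t* × SE = 1.729133 × 0.0569993 = 0.09856.
CI: 0.171 ± 0.09856 → (0.072, 0.270).
With 90% confidence, each one-unit increase in incubation time is associated with a change of between 0.072 and 0.270 log₁₀ CFU in bacterial colony count.

(0.072, 0.270)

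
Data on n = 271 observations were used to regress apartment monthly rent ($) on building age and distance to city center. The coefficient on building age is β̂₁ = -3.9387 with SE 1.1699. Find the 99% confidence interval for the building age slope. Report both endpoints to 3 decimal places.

df = n − k − 1 = 271 − 2 − 1 = 268.
t* = t_{0.005, 268} = 2.594298.
Margin = t* × SE = 2.594298 × 1.1699 = 3.03507.
CI: -3.9387 ± 3.03507 → (-6.974, -0.904).
With 99% confidence, each one-unit increase in building age is associated with a change of between -6.974 and -0.904 $ in apartment monthly rent, holding the other predictors fixed.

(-6.974, -0.904)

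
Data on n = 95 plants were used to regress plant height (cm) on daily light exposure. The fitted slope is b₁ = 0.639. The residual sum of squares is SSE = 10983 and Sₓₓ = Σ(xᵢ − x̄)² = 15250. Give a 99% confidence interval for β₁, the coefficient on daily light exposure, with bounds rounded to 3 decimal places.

MSE = SSE/(n − 2) = 10983/93 = 118.097.
SE(b₁) = √(MSE/Sₓₓ) = √(118.097/15250) = 0.0880003.
df = n − 2 = 93.
t* = t_{0.005, 93} = 2.629732.
Margin = t* × SE = 2.629732 × 0.0880003 = 0.23142.
CI: 0.639 ± 0.23142 → (0.408, 0.870).
With 99% confidence, each one-unit increase in daily light exposure is associated with a change of between 0.408 and 0.870 cm in plant height.

(0.408, 0.870)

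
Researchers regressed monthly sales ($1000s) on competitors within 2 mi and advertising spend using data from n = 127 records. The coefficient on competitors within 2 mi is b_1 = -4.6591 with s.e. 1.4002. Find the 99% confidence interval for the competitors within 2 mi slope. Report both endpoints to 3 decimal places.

df = n − k − 1 = 127 − 2 − 1 = 124.
t* = t_{0.005, 124} = 2.61606.
Margin = t* × SE = 2.61606 × 1.4002 = 3.66301.
CI: -4.6591 ± 3.66301 → (-8.322, -0.996).
With 99% confidence, each one-unit increase in competitors within 2 mi is associated with a change of between -8.322 and -0.996 $1000s in monthly sales, holding the other predictors fixed.

(-8.322, -0.996)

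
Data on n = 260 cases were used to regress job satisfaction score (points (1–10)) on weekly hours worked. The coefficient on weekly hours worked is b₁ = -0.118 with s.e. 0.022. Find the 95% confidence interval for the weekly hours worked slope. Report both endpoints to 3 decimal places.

df = n − 2 = 260 − 2 = 258.
t* = t_{0.025, 258} = 1.969201.
Margin = t* × SE = 1.969201 × 0.022 = 0.04332.
CI: -0.118 ± 0.04332 → (-0.161, -0.075).
With 95% confidence, each one-unit increase in weekly hours worked is associated with a change of between -0.161 and -0.075 points (1–10) in job satisfaction score.

(-0.161, -0.075)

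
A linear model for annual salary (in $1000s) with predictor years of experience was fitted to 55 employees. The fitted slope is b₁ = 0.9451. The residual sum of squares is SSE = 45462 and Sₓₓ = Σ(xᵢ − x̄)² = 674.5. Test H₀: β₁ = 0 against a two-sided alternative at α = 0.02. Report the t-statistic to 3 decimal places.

MSE = SSE/(n − 2) = 45462/53 = 857.774.
SE(b₁) = √(MSE/Sₓₓ) = √(857.774/674.5) = 1.1277.
t = 0.9451 / 1.1277 = 0.838.
df = n − 2 = 53.
Two-sided p ≈ 0.4058, which is ≥ 0.02, so fail to reject H₀.
The data do not give significant evidence of an association between years of experience and annual salary.

t = 0.838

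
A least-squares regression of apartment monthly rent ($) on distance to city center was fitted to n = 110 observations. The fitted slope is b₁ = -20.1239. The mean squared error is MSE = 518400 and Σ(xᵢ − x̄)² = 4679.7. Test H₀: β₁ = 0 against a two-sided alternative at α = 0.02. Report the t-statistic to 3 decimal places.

SE(b₁) = √(MSE/Sₓₓ) = √(518400/4679.7) = 10.525.
t = -20.1239 / 10.525 = -1.912.
df = n − 2 = 108.
Two-sided p ≈ 0.0585, which is ≥ 0.02, so fail to reject H₀.
The data do not give significant evidence of an association between distance to city center and apartment monthly rent.

t = -1.912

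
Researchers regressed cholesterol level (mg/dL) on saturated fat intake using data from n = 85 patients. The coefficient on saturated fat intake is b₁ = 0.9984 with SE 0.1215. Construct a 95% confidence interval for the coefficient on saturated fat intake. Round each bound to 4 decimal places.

df = n − 2 = 85 − 2 = 83.
t* = t_{0.025, 83} = 1.98896.
Margin = t* × SE = 1.98896 × 0.1215 = 0.241659.
CI: 0.9984 ± 0.241659 → (0.7567, 1.2401).
With 95% confidence, each one-unit increase in saturated fat intake is associated with a change of between 0.7567 and 1.2401 mg/dL in cholesterol level.

(0.7567, 1.2401)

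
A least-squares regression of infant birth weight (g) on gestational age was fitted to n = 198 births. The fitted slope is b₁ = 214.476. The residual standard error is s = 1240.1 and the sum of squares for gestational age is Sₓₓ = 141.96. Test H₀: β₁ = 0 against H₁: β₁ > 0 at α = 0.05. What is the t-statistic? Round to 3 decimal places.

SE(b₁) = s/√Sₓₓ = 1240.1/√141.96 = 104.082.
t = 214.476 / 104.082 = 2.061.
df = n − 2 = 196.
One-sided p ≈ 0.0203, which is < 0.05, so reject H₀.
There is evidence that the true slope on gestational age is positive.

t = 2.061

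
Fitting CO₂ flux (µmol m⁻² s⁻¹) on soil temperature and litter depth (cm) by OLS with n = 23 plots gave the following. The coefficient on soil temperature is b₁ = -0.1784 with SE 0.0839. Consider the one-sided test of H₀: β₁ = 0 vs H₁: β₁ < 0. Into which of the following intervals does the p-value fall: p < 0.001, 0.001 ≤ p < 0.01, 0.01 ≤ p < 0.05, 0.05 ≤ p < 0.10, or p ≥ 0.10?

t = -0.1784 / 0.0839 = -2.126.
df = n − k − 1 = 23 − 2 − 1 = 20.
One-sided p = P(T_{20} < t) ≈ 0.0231.
So 0.01 ≤ p < 0.05.

0.01 ≤ p < 0.05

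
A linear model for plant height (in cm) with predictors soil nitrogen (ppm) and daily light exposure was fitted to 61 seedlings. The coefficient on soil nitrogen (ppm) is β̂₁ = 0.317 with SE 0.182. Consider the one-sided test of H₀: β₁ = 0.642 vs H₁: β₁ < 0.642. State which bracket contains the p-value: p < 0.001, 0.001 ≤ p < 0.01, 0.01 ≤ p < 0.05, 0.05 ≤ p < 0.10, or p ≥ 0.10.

t = (0.317 − 0.642) / 0.182 = -1.786.
df = n − k − 1 = 61 − 2 − 1 = 58.
One-sided p = P(T_{58} < t) ≈ 0.0397.
So 0.01 ≤ p < 0.05.

0.01 ≤ p < 0.05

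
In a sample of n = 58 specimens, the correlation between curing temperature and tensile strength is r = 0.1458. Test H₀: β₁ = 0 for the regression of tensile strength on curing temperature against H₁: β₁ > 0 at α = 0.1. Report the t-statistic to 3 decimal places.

t = r·√(n − 2)/√(1 − r²) = 0.1458·√56/√0.978742 = 1.103.
df = n − 2 = 56.
One-sided p ≈ 0.1374, which is ≥ 0.1, so fail to reject H₀.
The data do not give significant evidence of a linear association between curing temperature and tensile strength.

t = 1.103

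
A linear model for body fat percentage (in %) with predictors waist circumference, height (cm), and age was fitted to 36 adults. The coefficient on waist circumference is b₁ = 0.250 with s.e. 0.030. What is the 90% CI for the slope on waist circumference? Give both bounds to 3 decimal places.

df = n − k − 1 = 36 − 3 − 1 = 32.
t* = t_{0.05, 32} = 1.693889.
Margin = t* × SE = 1.693889 × 0.030 = 0.05082.
CI: 0.250 ± 0.05082 → (0.199, 0.301).
With 90% confidence, each one-unit increase in waist circumference is associated with a change of between 0.199 and 0.301 % in body fat percentage, holding the other predictors fixed.

(0.199, 0.301)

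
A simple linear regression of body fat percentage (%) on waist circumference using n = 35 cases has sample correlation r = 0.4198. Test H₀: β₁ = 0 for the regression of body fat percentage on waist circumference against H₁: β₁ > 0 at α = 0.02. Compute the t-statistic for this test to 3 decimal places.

t = 2.657

t = r·√(n − 2)/√(1 − r²) = 0.4198·√33/√0.823768 = 2.657.
df = n − 2 = 33.
One-sided p ≈ 0.0060, which is < 0.02, so reject H₀.
There is evidence of a linear association between waist circumference and body fat percentage.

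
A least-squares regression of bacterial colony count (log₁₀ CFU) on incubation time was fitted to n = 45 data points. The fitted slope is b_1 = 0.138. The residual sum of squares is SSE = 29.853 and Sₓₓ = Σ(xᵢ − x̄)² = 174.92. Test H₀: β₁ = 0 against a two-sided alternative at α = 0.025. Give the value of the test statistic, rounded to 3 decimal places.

MSE = SSE/(n − 2) = 29.853/43 = 0.694256.
SE(b_1) = √(MSE/Sₓₓ) = √(0.694256/174.92) = 0.0629999.
t = 0.138 / 0.0629999 = 2.190.
df = n − 2 = 43.
Two-sided p ≈ 0.0340, which is ≥ 0.025, so fail to reject H₀.
The data do not give significant evidence of an association between incubation time and bacterial colony count.

t = 2.190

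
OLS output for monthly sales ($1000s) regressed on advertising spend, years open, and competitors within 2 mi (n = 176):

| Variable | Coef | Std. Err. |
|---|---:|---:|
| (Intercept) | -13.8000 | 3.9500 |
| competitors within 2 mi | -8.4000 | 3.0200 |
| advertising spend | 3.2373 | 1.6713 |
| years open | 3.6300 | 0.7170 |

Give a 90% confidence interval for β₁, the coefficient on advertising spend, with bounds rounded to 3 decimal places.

Read off: b = 3.2373, SE = 1.6713 for advertising spend.
df = n − k − 1 = 176 − 3 − 1 = 172.
t* = t_{0.05, 172} = 1.653761.
Margin = t* × SE = 1.653761 × 1.6713 = 2.76393.
CI: 3.2373 ± 2.76393 → (0.473, 6.001).

(0.473, 6.001)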